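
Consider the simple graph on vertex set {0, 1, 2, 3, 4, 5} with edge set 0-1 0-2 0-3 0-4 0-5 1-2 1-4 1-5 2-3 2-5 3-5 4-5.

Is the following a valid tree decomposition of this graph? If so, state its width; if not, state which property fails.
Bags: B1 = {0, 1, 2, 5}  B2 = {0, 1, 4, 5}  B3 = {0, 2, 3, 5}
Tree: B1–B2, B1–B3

Yes; width 3.

Vertex coverage: the bags together contain {0, 1, 2, 3, 4, 5}, the full vertex set. Edge coverage: each edge of G has both endpoints in at least one bag. Running intersection: for every vertex, the bags containing it form a connected subtree. All three properties hold, so this is a valid tree decomposition of width max|bag| − 1 = 3, and hence tw(G) ≤ 3.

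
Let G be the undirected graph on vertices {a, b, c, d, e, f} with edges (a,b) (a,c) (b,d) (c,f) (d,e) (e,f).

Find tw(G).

A width-2 tree decomposition is:
Bags: B1 = {c, e, f}  B2 = {c, d, e}  B3 = {b, c, d}  B4 = {a, b, c}
Tree: B1–B2, B2–B3, B3–B4
Every bag has size at most 3, so the width is 3 − 1 = 2 and tw(G) ≤ 2. The edges c–f–e–d–b–a–c form a cycle, so G is not a tree and its treewidth is at least 2. The upper and lower bounds meet at 2, so that is the treewidth.

2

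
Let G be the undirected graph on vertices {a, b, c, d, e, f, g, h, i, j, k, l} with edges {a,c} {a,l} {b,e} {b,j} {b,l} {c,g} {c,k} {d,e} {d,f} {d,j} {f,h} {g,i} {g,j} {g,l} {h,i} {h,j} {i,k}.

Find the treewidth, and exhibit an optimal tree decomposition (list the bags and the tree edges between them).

Treewidth 3.
One such decomposition:
Bags: B1 = {d, e, f, h}  B2 = {d, e, h, j}  B3 = {b, e, h, j}  B4 = {b, h, i, j}  B5 = {b, g, i, j}  B6 = {b, g, i, l}  B7 = {g, i, k, l}  B8 = {c, g, k, l}  B9 = {a, c, k, l}
Tree: B1–B2, B2–B3, B3–B4, B4–B5, B5–B6, B6–B7, B7–B8, B8–B9

Every bag has size at most 4, so the width is 4 − 1 = 3 and tw(G) ≤ 3. For the lower bound: the 4 vertex sets {d,e,f}, {h}, {j}, {b,g,i,l} are disjoint, each induces a connected subgraph, and every pair is joined by at least one edge of G. Contracting each set to a single vertex therefore yields K_{4} as a minor, and since treewidth is minor-monotone, tw(G) ≥ tw(K_{4}) = 3. The upper and lower bounds meet at 3, so that is the treewidth.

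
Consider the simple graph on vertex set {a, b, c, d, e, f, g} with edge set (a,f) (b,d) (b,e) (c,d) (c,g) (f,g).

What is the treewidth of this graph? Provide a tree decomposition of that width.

Treewidth 1.
Bags: B1 = {b, e}  B2 = {b, d}  B3 = {c, d}  B4 = {c, g}  B5 = {f, g}  B6 = {a, f}
Tree: B1–B2, B2–B3, B3–B4, B4–B5, B5–B6

Each bag holds 2 vertices, so the decomposition has width 1, which upper-bounds the treewidth. G has an edge, so its treewidth is at least 1. Combining the bounds, tw(G) = 1.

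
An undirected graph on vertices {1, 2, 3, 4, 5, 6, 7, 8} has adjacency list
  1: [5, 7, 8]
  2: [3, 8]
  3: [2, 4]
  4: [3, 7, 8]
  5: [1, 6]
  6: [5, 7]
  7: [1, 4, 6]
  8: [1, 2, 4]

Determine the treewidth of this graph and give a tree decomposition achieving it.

The largest bag has 3 vertices, giving width 2; this decomposition certifies tw(G) ≤ 2. The edges 6–5–1–7–6 form a cycle, so G is not a tree and its treewidth is at least 2. Combining the bounds, tw(G) = 2.

Treewidth 2.
Bags: B1 = {5, 6, 7}  B2 = {1, 5, 7}  B3 = {1, 4, 7}  B4 = {1, 4, 8}  B5 = {3, 4, 8}  B6 = {2, 3, 8}
Tree: B1–B2, B2–B3, B3–B4, B4–B5, B5–B6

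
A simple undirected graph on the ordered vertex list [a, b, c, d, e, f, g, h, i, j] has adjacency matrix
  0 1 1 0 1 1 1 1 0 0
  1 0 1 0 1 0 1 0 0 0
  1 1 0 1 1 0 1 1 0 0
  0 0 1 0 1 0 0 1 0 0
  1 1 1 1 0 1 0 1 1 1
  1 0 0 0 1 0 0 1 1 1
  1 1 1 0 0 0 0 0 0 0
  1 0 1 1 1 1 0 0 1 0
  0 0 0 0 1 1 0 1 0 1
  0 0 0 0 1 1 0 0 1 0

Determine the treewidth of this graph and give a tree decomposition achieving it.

Each bag holds 4 vertices, so the decomposition has width 3, which upper-bounds the treewidth. On the other hand G contains the 4-clique {a, b, c, g}. A clique must lie in a single bag of any decomposition, so no decomposition can have width below 3. Combining the bounds, tw(G) = 3.

Treewidth 3.
One optimal decomposition is:
Bags: B1 = {a, b, c, e}  B2 = {a, c, e, h}  B3 = {a, e, f, h}  B4 = {c, d, e, h}  B5 = {e, f, h, i}  B6 = {a, b, c, g}  B7 = {e, f, i, j}
Tree: B1–B2, B2–B3, B2–B4, B3–B5, B1–B6, B5–B7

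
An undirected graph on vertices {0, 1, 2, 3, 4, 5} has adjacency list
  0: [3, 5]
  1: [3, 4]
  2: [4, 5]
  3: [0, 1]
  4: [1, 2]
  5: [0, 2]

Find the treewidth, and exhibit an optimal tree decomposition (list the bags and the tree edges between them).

The largest bag has 3 vertices, giving width 2; this decomposition certifies tw(G) ≤ 2. For the lower bound, G contains the cycle 4–1–3–0–5–2–4, so G is not a forest; only forests have treewidth ≤ 1, hence tw(G) ≥ 2. Therefore the treewidth is 2.

Treewidth 2.
One optimal decomposition is:
Bags: B1 = {1, 3, 4}  B2 = {0, 3, 4}  B3 = {0, 4, 5}  B4 = {2, 4, 5}
Tree: B1–B2, B2–B3, B3–B4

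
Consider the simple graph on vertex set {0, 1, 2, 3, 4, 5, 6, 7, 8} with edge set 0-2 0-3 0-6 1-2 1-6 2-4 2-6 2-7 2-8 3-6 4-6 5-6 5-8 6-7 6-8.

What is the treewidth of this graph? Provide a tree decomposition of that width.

Every bag has size at most 3, so the width is 3 − 1 = 2 and tw(G) ≤ 2. Conversely, {0, 2, 6} is a clique of size 3, and the vertices of any clique must share a bag in every tree decomposition; so some bag has ≥ 3 vertices and tw(G) ≥ 2. The upper and lower bounds meet at 2, so that is the treewidth.

Treewidth 2.
One such decomposition:
Bags: B1 = {0, 2, 6}  B2 = {1, 2, 6}  B3 = {2, 6, 7}  B4 = {2, 6, 8}  B5 = {0, 3, 6}  B6 = {2, 4, 6}  B7 = {5, 6, 8}
Tree: B1–B2, B2–B3, B1–B4, B1–B5, B1–B6, B4–B7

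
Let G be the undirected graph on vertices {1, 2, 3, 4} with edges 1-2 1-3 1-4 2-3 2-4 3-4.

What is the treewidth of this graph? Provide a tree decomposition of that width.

Treewidth 3.
Bags: B1 = {1, 2, 3, 4}
Tree: (single bag)

A single bag containing all 4 vertices is trivially a valid decomposition of width 3. For the lower bound, the 4 vertices {1, 2, 3, 4} are pairwise adjacent, and any tree decomposition puts a clique entirely inside one bag — forcing width ≥ 3. Therefore the treewidth is 3.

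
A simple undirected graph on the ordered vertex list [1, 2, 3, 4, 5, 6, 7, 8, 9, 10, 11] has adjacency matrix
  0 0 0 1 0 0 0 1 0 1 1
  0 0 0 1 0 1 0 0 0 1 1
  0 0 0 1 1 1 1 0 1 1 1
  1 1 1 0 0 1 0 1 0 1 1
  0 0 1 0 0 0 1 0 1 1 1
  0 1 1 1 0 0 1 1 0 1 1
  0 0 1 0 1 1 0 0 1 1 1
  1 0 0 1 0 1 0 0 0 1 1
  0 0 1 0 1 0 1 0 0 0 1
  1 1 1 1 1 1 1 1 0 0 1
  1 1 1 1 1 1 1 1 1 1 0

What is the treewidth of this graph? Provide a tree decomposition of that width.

Each bag holds 5 vertices, so the decomposition has width 4, which upper-bounds the treewidth. Conversely, {3, 5, 7, 9, 11} is a clique of size 5, and the vertices of any clique must share a bag in every tree decomposition; so some bag has ≥ 5 vertices and tw(G) ≥ 4. Therefore the treewidth is 4.

Treewidth 4.
One optimal decomposition is:
Bags: B1 = {3, 6, 7, 10, 11}  B2 = {3, 4, 6, 10, 11}  B3 = {4, 6, 8, 10, 11}  B4 = {2, 4, 6, 10, 11}  B5 = {3, 5, 7, 10, 11}  B6 = {3, 5, 7, 9, 11}  B7 = {1, 4, 8, 10, 11}
Tree: B1–B2, B2–B3, B3–B4, B1–B5, B5–B6, B3–B7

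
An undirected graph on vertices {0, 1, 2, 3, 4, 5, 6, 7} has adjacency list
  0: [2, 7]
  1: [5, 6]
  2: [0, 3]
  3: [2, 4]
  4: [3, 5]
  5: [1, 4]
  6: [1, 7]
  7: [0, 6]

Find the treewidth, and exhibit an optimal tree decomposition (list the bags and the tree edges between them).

Every bag has size at most 3, so the width is 3 − 1 = 2 and tw(G) ≤ 2. The edges 2–3–4–5–1–6–7–0–2 form a cycle, so G is not a tree and its treewidth is at least 2. Combining the bounds, tw(G) = 2.

Treewidth 2.
One such decomposition:
Bags: B1 = {2, 3, 4}  B2 = {2, 4, 5}  B3 = {1, 2, 5}  B4 = {1, 2, 6}  B5 = {2, 6, 7}  B6 = {0, 2, 7}
Tree: B1–B2, B2–B3, B3–B4, B4–B5, B5–B6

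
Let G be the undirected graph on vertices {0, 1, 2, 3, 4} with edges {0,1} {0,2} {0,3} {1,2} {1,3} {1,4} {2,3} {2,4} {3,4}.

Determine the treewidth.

A width-3 tree decomposition is:
Bags: B1 = {1, 2, 3, 4}  B2 = {0, 1, 2, 3}
Tree: B1–B2
Each bag holds 4 vertices, so the decomposition has width 3, which upper-bounds the treewidth. On the other hand G contains the 4-clique {0, 1, 2, 3}. A clique must lie in a single bag of any decomposition, so no decomposition can have width below 3. Hence tw(G) = 3 exactly.

3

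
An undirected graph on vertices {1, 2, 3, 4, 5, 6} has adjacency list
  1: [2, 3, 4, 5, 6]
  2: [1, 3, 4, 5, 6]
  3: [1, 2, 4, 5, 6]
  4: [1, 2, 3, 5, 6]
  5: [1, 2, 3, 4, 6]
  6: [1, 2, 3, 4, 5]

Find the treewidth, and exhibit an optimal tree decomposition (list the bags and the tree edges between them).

A single bag containing all 6 vertices is trivially a valid decomposition of width 5. On the other hand G contains the 6-clique {1, 2, 3, 4, 5, 6}. A clique must lie in a single bag of any decomposition, so no decomposition can have width below 5. Hence tw(G) = 5 exactly.

Treewidth 5.
Bags: B1 = {1, 2, 3, 4, 5, 6}
Tree: (single bag)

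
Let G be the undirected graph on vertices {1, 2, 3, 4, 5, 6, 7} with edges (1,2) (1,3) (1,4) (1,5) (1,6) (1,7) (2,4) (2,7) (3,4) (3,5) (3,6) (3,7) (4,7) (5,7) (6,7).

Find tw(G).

A width-3 tree decomposition is:
Bags: B1 = {1, 3, 4, 7}  B2 = {1, 3, 6, 7}  B3 = {1, 3, 5, 7}  B4 = {1, 2, 4, 7}
Tree: B1–B2, B1–B3, B1–B4
Every bag has size at most 4, so the width is 4 − 1 = 3 and tw(G) ≤ 3. Conversely, {1, 2, 4, 7} is a clique of size 4, and the vertices of any clique must share a bag in every tree decomposition; so some bag has ≥ 4 vertices and tw(G) ≥ 3. Therefore the treewidth is 3.

3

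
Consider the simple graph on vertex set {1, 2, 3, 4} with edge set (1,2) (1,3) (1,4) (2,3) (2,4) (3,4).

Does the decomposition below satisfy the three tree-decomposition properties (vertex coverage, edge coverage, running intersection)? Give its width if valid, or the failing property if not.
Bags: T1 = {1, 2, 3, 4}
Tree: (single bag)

Checking the three conditions: (i) the bags cover all of {1, 2, 3, 4}; (ii) for each edge, some bag contains both endpoints; (iii) the bags containing any fixed vertex form a subtree. All hold, so the decomposition is valid with width 4 − 1 = 3.

Yes; width 3.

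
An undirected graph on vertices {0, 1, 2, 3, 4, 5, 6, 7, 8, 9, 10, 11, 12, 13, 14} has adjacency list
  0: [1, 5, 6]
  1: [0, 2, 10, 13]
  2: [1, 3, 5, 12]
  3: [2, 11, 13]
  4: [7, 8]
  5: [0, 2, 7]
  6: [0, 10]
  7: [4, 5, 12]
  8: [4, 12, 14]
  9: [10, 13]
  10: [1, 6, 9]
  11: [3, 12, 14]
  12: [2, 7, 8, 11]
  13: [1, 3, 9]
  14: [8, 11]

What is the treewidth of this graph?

3

A width-3 tree decomposition is:
Bags: B1 = {4, 7, 8, 14}  B2 = {7, 8, 12, 14}  B3 = {7, 11, 12, 14}  B4 = {5, 7, 11, 12}  B5 = {2, 5, 11, 12}  B6 = {2, 3, 5, 11}  B7 = {0, 2, 3, 5}  B8 = {0, 1, 2, 3}  B9 = {0, 1, 3, 13}  B10 = {0, 1, 6, 13}  B11 = {1, 6, 10, 13}  B12 = {6, 9, 10, 13}
Tree: B1–B2, B2–B3, B3–B4, B4–B5, B5–B6, B6–B7, B7–B8, B8–B9, B9–B10, B10–B11, B11–B12
The largest bag has 4 vertices, giving width 3; this decomposition certifies tw(G) ≤ 3. For the lower bound: the 4 vertex sets {4,8,14}, {7}, {12}, {2,3,5,11} are disjoint, each induces a connected subgraph, and every pair is joined by at least one edge of G. Contracting each set to a single vertex therefore yields K_{4} as a minor, and since treewidth is minor-monotone, tw(G) ≥ tw(K_{4}) = 3. The upper and lower bounds meet at 3, so that is the treewidth.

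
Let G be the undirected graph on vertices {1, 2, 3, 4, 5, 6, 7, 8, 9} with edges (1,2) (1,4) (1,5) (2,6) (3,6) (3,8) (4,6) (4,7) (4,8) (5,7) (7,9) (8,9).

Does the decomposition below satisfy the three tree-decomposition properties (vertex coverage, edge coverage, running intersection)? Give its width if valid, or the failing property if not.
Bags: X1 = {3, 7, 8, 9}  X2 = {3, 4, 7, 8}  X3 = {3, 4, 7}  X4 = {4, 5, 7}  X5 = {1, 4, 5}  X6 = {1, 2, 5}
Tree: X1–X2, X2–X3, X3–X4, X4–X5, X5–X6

No — vertex 6 appears in no bag.

A tree decomposition must satisfy three properties: every vertex lies in some bag; for every edge, both endpoints lie together in some bag; and for every vertex, the bags containing it form a connected subtree. Here vertex 6 appears in no bag, so the decomposition is invalid.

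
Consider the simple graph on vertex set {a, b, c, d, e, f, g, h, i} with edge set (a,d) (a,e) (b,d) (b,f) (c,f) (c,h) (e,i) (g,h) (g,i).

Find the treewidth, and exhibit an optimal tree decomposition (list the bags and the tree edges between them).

Treewidth 2.
Bags: B1 = {e, g, i}  B2 = {a, e, g}  B3 = {a, d, g}  B4 = {b, d, g}  B5 = {b, f, g}  B6 = {c, f, g}  B7 = {c, g, h}
Tree: B1–B2, B2–B3, B3–B4, B4–B5, B5–B6, B6–B7

The largest bag has 3 vertices, giving width 2; this decomposition certifies tw(G) ≤ 2. For the lower bound, G contains the cycle g–i–e–a–d–b–f–c–h–g, so G is not a forest; only forests have treewidth ≤ 1, hence tw(G) ≥ 2. Therefore the treewidth is 2.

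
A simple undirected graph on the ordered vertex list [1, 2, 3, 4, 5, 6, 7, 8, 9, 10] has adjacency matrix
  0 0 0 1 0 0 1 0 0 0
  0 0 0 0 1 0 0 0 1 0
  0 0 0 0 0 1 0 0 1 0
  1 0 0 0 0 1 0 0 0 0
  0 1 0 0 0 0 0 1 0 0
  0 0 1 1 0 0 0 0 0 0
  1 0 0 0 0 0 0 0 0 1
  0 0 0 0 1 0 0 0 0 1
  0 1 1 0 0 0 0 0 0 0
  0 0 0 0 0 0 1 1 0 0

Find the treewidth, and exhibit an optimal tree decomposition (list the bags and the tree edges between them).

Treewidth 2.
One optimal decomposition is:
Bags: B1 = {2, 5, 9}  B2 = {5, 8, 9}  B3 = {8, 9, 10}  B4 = {7, 9, 10}  B5 = {1, 7, 9}  B6 = {1, 4, 9}  B7 = {4, 6, 9}  B8 = {3, 6, 9}
Tree: B1–B2, B2–B3, B3–B4, B4–B5, B5–B6, B6–B7, B7–B8

The largest bag has 3 vertices, giving width 2; this decomposition certifies tw(G) ≤ 2. The edges 9–2–5–8–10–7–1–4–6–3–9 form a cycle, so G is not a tree and its treewidth is at least 2. The upper and lower bounds meet at 2, so that is the treewidth.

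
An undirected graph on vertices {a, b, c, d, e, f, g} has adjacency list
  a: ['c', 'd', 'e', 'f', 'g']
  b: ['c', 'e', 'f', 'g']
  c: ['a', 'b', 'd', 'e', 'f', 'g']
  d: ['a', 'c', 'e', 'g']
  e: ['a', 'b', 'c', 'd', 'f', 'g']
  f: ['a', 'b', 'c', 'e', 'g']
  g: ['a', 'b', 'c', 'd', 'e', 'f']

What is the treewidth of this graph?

4

A width-4 tree decomposition is:
Bags: B1 = {b, c, e, f, g}  B2 = {a, c, e, f, g}  B3 = {a, c, d, e, g}
Tree: B1–B2, B2–B3
Each bag holds 5 vertices, so the decomposition has width 4, which upper-bounds the treewidth. For the lower bound, the 5 vertices {a, c, d, e, g} are pairwise adjacent, and any tree decomposition puts a clique entirely inside one bag — forcing width ≥ 4. The upper and lower bounds meet at 4, so that is the treewidth.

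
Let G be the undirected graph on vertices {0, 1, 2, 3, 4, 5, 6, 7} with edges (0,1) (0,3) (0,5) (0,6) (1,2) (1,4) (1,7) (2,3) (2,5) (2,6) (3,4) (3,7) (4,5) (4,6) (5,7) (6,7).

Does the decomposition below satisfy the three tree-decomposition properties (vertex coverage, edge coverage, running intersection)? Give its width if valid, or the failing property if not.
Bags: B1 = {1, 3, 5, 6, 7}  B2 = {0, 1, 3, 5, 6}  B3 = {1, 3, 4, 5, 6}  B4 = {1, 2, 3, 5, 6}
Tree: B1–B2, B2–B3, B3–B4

Yes; width 4.

Vertex coverage: the bags together contain {0, 1, 2, 3, 4, 5, 6, 7}, the full vertex set. Edge coverage: each edge of G has both endpoints in at least one bag. Running intersection: for every vertex, the bags containing it form a connected subtree. All three properties hold, so this is a valid tree decomposition of width max|bag| − 1 = 4, and hence tw(G) ≤ 4.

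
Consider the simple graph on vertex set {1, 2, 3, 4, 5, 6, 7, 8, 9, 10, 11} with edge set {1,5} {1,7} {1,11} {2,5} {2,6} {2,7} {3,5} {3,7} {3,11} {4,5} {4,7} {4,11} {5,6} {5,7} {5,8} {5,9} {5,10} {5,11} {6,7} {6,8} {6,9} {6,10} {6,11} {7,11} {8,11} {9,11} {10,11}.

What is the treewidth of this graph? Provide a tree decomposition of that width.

Treewidth 3.
One optimal decomposition is:
Bags: B1 = {5, 6, 7, 11}  B2 = {5, 6, 9, 11}  B3 = {3, 5, 7, 11}  B4 = {2, 5, 6, 7}  B5 = {5, 6, 8, 11}  B6 = {5, 6, 10, 11}  B7 = {1, 5, 7, 11}  B8 = {4, 5, 7, 11}
Tree: B1–B2, B1–B3, B1–B4, B1–B5, B1–B6, B1–B7, B7–B8

Every bag has size at most 4, so the width is 4 − 1 = 3 and tw(G) ≤ 3. For the lower bound, the 4 vertices {2, 5, 6, 7} are pairwise adjacent, and any tree decomposition puts a clique entirely inside one bag — forcing width ≥ 3. Combining the bounds, tw(G) = 3.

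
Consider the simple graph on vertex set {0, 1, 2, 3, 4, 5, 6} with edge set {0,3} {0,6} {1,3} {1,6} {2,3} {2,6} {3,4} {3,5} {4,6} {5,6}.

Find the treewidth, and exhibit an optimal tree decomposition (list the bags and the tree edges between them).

The largest bag has 3 vertices, giving width 2; this decomposition certifies tw(G) ≤ 2. Since 3–5–6–4–3 is a cycle in G, G is not acyclic. Forests are exactly the graphs of treewidth ≤ 1, so tw(G) ≥ 2. Hence tw(G) = 2 exactly.

Treewidth 2.
One such decomposition:
Bags: B1 = {3, 5, 6}  B2 = {3, 4, 6}  B3 = {1, 3, 6}  B4 = {2, 3, 6}  B5 = {0, 3, 6}
Tree: B1–B2, B2–B3, B3–B4, B4–B5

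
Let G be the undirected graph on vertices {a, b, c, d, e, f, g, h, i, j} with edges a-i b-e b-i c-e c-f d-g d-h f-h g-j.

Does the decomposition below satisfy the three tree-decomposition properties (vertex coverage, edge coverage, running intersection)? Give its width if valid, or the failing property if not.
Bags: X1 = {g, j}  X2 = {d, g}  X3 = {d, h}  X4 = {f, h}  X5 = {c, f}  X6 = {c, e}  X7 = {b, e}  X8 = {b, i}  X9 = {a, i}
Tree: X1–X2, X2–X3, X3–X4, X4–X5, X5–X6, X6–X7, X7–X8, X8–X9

Every vertex of G appears in some bag (union = {a, b, c, d, e, f, g, h, i, j}); every edge is covered by a bag; and for each vertex v the set of bags containing v is connected in the bag tree. The decomposition is therefore valid. The largest bag has 2 vertices, so the width is 1.

Yes; width 1.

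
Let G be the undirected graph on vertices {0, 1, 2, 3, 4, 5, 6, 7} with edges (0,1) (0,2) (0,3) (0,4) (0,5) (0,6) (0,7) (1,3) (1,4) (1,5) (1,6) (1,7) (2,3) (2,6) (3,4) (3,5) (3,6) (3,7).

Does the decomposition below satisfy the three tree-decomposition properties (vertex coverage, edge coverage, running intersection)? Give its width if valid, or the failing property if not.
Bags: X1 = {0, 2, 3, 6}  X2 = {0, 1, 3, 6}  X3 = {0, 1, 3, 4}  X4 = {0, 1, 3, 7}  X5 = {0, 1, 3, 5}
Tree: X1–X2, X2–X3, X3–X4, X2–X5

Yes; width 3.

Checking the three conditions: (i) the bags cover all of {0, 1, 2, 3, 4, 5, 6, 7}; (ii) for each edge, some bag contains both endpoints; (iii) the bags containing any fixed vertex form a subtree. All hold, so the decomposition is valid with width 4 − 1 = 3.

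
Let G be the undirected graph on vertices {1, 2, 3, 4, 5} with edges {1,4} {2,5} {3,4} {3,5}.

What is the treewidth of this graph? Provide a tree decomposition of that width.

Treewidth 1.
Bags: B1 = {2, 5}  B2 = {3, 5}  B3 = {3, 4}  B4 = {1, 4}
Tree: B1–B2, B2–B3, B3–B4

The largest bag has 2 vertices, giving width 1; this decomposition certifies tw(G) ≤ 1. Any graph with an edge has treewidth ≥ 1, and G has the edge 2–5. Hence tw(G) = 1 exactly.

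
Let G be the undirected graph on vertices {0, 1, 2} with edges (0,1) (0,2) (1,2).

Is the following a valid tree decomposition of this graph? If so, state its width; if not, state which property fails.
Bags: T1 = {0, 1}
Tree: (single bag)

A tree decomposition must satisfy three properties: every vertex lies in some bag; for every edge, both endpoints lie together in some bag; and for every vertex, the bags containing it form a connected subtree. Here vertex 2 appears in no bag, so the decomposition is invalid.

No — vertex 2 appears in no bag.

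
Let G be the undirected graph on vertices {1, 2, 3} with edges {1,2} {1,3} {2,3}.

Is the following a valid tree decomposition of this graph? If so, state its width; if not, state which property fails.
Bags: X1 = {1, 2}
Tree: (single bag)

A tree decomposition must satisfy three properties: every vertex lies in some bag; for every edge, both endpoints lie together in some bag; and for every vertex, the bags containing it form a connected subtree. Here vertex 3 appears in no bag, so the decomposition is invalid.

No — vertex 3 appears in no bag.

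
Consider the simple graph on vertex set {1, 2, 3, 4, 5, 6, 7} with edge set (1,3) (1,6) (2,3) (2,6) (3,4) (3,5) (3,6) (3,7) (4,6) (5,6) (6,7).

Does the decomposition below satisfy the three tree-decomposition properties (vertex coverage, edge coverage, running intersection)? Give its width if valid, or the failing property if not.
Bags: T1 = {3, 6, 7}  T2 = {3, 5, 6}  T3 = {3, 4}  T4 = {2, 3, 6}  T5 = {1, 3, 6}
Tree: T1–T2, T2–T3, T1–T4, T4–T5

A tree decomposition must satisfy three properties: every vertex lies in some bag; for every edge, both endpoints lie together in some bag; and for every vertex, the bags containing it form a connected subtree. Here edge (6,4) lies in no bag, so the decomposition is invalid.

No — edge (6,4) lies in no bag.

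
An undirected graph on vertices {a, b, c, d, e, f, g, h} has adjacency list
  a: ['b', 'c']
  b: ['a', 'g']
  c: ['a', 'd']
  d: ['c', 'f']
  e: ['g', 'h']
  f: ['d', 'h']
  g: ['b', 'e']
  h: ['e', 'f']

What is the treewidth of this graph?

2

A width-2 tree decomposition is:
Bags: B1 = {c, d, f}  B2 = {a, c, f}  B3 = {a, b, f}  B4 = {b, f, g}  B5 = {e, f, g}  B6 = {e, f, h}
Tree: B1–B2, B2–B3, B3–B4, B4–B5, B5–B6
Each bag holds 3 vertices, so the decomposition has width 2, which upper-bounds the treewidth. For the lower bound, G contains the cycle f–d–c–a–b–g–e–h–f, so G is not a forest; only forests have treewidth ≤ 1, hence tw(G) ≥ 2. Combining the bounds, tw(G) = 2.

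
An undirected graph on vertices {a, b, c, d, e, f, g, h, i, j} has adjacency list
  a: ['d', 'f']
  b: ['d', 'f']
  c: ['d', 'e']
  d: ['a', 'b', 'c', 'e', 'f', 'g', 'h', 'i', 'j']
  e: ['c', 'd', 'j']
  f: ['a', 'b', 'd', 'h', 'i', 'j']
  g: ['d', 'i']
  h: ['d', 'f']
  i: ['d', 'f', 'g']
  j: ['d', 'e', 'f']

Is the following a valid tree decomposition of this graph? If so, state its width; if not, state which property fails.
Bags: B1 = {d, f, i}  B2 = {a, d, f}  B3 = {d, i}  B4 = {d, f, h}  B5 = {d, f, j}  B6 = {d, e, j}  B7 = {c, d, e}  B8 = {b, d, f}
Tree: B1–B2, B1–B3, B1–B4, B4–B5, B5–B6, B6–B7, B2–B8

A tree decomposition must satisfy three properties: every vertex lies in some bag; for every edge, both endpoints lie together in some bag; and for every vertex, the bags containing it form a connected subtree. Here vertex g appears in no bag, so the decomposition is invalid.

No — vertex g appears in no bag.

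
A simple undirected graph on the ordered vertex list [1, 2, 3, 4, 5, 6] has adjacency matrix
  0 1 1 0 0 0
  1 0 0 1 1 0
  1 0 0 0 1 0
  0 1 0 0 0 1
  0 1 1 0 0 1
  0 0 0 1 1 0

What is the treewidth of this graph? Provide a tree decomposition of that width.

Each bag holds 3 vertices, so the decomposition has width 2, which upper-bounds the treewidth. Since 6–4–2–5–6 is a cycle in G, G is not acyclic. Forests are exactly the graphs of treewidth ≤ 1, so tw(G) ≥ 2. Therefore the treewidth is 2.

Treewidth 2.
One such decomposition:
Bags: B1 = {4, 5, 6}  B2 = {2, 4, 5}  B3 = {2, 3, 5}  B4 = {1, 2, 3}
Tree: B1–B2, B2–B3, B3–B4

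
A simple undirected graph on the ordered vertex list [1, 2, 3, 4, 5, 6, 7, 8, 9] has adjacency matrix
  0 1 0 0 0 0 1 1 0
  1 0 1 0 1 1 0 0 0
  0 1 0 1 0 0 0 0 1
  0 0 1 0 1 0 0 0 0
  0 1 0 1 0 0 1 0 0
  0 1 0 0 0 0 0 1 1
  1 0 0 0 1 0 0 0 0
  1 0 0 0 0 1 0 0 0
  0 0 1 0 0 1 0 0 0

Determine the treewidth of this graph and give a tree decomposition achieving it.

Treewidth 3.
One optimal decomposition is:
Bags: B1 = {1, 5, 7, 8}  B2 = {1, 2, 5, 8}  B3 = {2, 5, 6, 8}  B4 = {2, 4, 5, 6}  B5 = {2, 3, 4, 6}  B6 = {3, 4, 6, 9}
Tree: B1–B2, B2–B3, B3–B4, B4–B5, B5–B6

Each bag holds 4 vertices, so the decomposition has width 3, which upper-bounds the treewidth. For the lower bound: the 4 vertex sets {1,7,8}, {5}, {2}, {3,4,6,9} are disjoint, each induces a connected subgraph, and every pair is joined by at least one edge of G. Contracting each set to a single vertex therefore yields K_{4} as a minor, and since treewidth is minor-monotone, tw(G) ≥ tw(K_{4}) = 3. Hence tw(G) = 3 exactly.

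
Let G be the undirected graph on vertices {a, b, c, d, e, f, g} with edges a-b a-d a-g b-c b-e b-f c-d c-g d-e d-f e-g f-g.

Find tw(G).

3

A width-3 tree decomposition is:
Bags: B1 = {b, d, f, g}  B2 = {b, d, e, g}  B3 = {b, c, d, g}  B4 = {a, b, d, g}
Tree: B1–B2, B2–B3, B3–B4
Every bag has size at most 4, so the width is 4 − 1 = 3 and tw(G) ≤ 3. For the lower bound: the 4 vertex sets {f,g}, {b,e}, {d}, {c} are disjoint, each induces a connected subgraph, and every pair is joined by at least one edge of G. Contracting each set to a single vertex therefore yields K_{4} as a minor, and since treewidth is minor-monotone, tw(G) ≥ tw(K_{4}) = 3. Combining the bounds, tw(G) = 3.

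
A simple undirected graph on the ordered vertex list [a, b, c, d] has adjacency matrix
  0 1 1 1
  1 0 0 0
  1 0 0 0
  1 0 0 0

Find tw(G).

A width-1 tree decomposition is:
Bags: B1 = {a, d}  B2 = {a, b}  B3 = {a, c}
Tree: B1–B2, B1–B3
Each bag holds 2 vertices, so the decomposition has width 1, which upper-bounds the treewidth. Any graph with an edge has treewidth ≥ 1, and G has the edge a–d. Therefore the treewidth is 1.

1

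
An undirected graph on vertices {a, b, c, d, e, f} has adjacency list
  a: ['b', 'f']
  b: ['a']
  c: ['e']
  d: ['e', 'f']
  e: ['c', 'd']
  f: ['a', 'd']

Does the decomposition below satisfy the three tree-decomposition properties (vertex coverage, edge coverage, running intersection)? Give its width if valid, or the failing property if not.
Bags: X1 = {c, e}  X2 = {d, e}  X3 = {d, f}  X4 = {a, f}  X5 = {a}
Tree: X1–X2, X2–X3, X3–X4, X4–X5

No — vertex b appears in no bag.

A tree decomposition must satisfy three properties: every vertex lies in some bag; for every edge, both endpoints lie together in some bag; and for every vertex, the bags containing it form a connected subtree. Here vertex b appears in no bag, so the decomposition is invalid.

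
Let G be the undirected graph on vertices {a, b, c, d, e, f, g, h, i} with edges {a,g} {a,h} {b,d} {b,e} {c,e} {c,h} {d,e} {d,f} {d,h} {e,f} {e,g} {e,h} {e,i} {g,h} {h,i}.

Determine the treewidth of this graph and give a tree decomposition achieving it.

Every bag has size at most 3, so the width is 3 − 1 = 2 and tw(G) ≤ 2. On the other hand G contains the 3-clique {d, e, h}. A clique must lie in a single bag of any decomposition, so no decomposition can have width below 2. Therefore the treewidth is 2.

Treewidth 2.
Bags: B1 = {d, e, h}  B2 = {e, g, h}  B3 = {d, e, f}  B4 = {a, g, h}  B5 = {e, h, i}  B6 = {b, d, e}  B7 = {c, e, h}
Tree: B1–B2, B1–B3, B2–B4, B2–B5, B1–B6, B5–B7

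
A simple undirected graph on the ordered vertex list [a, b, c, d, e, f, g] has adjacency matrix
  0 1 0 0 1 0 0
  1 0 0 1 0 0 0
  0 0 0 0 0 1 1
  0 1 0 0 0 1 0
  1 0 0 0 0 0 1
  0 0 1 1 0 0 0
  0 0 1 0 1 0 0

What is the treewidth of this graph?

2

A width-2 tree decomposition is:
Bags: B1 = {a, b, d}  B2 = {a, d, e}  B3 = {d, e, g}  B4 = {c, d, g}  B5 = {c, d, f}
Tree: B1–B2, B2–B3, B3–B4, B4–B5
The largest bag has 3 vertices, giving width 2; this decomposition certifies tw(G) ≤ 2. For the lower bound, G contains the cycle d–b–a–e–g–c–f–d, so G is not a forest; only forests have treewidth ≤ 1, hence tw(G) ≥ 2. Therefore the treewidth is 2.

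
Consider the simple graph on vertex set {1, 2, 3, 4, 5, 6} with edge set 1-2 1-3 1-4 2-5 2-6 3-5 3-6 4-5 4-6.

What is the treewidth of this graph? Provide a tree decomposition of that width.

Each bag holds 4 vertices, so the decomposition has width 3, which upper-bounds the treewidth. For the lower bound: the 4 vertex sets {1,2}, {4,6}, {3}, {5} are disjoint, each induces a connected subgraph, and every pair is joined by at least one edge of G. Contracting each set to a single vertex therefore yields K_{4} as a minor, and since treewidth is minor-monotone, tw(G) ≥ tw(K_{4}) = 3. The upper and lower bounds meet at 3, so that is the treewidth.

Treewidth 3.
One optimal decomposition is:
Bags: B1 = {1, 2, 3, 4}  B2 = {2, 3, 4, 6}  B3 = {2, 3, 4, 5}
Tree: B1–B2, B2–B3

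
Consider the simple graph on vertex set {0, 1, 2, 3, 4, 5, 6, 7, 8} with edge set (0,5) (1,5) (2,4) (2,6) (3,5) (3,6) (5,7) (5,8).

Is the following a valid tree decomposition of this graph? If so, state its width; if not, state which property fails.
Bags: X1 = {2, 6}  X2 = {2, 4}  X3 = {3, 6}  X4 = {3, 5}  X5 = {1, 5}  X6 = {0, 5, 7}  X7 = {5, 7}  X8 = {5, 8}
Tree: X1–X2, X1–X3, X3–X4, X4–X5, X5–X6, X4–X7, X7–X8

No — bags containing vertex 7 are not connected in the tree.

A tree decomposition must satisfy three properties: every vertex lies in some bag; for every edge, both endpoints lie together in some bag; and for every vertex, the bags containing it form a connected subtree. Here bags containing vertex 7 are not connected in the tree, so the decomposition is invalid.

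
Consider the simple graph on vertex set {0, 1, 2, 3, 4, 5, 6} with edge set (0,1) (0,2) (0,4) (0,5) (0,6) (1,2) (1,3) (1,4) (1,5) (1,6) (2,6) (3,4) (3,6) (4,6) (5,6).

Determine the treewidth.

A width-3 tree decomposition is:
Bags: B1 = {0, 1, 2, 6}  B2 = {0, 1, 4, 6}  B3 = {1, 3, 4, 6}  B4 = {0, 1, 5, 6}
Tree: B1–B2, B2–B3, B2–B4
Every bag has size at most 4, so the width is 4 − 1 = 3 and tw(G) ≤ 3. Conversely, {0, 1, 2, 6} is a clique of size 4, and the vertices of any clique must share a bag in every tree decomposition; so some bag has ≥ 4 vertices and tw(G) ≥ 3. Therefore the treewidth is 3.

3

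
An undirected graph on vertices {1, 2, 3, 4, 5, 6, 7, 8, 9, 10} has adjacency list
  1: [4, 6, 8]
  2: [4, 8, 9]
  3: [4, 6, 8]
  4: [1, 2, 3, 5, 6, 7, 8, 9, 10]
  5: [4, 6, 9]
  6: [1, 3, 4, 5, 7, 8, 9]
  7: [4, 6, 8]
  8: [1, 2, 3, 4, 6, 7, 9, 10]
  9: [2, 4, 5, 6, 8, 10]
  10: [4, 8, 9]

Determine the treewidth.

3

A width-3 tree decomposition is:
Bags: B1 = {4, 6, 8, 9}  B2 = {4, 8, 9, 10}  B3 = {2, 4, 8, 9}  B4 = {3, 4, 6, 8}  B5 = {4, 6, 7, 8}  B6 = {4, 5, 6, 9}  B7 = {1, 4, 6, 8}
Tree: B1–B2, B1–B3, B1–B4, B1–B5, B1–B6, B4–B7
Every bag has size at most 4, so the width is 4 − 1 = 3 and tw(G) ≤ 3. Conversely, {2, 4, 8, 9} is a clique of size 4, and the vertices of any clique must share a bag in every tree decomposition; so some bag has ≥ 4 vertices and tw(G) ≥ 3. Combining the bounds, tw(G) = 3.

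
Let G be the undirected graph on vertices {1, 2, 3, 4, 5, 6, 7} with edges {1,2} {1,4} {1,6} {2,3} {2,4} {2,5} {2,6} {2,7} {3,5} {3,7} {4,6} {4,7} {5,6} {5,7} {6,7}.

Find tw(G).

3

A width-3 tree decomposition is:
Bags: B1 = {2, 5, 6, 7}  B2 = {2, 4, 6, 7}  B3 = {2, 3, 5, 7}  B4 = {1, 2, 4, 6}
Tree: B1–B2, B1–B3, B2–B4
Every bag has size at most 4, so the width is 4 − 1 = 3 and tw(G) ≤ 3. For the lower bound, the 4 vertices {2, 3, 5, 7} are pairwise adjacent, and any tree decomposition puts a clique entirely inside one bag — forcing width ≥ 3. Therefore the treewidth is 3.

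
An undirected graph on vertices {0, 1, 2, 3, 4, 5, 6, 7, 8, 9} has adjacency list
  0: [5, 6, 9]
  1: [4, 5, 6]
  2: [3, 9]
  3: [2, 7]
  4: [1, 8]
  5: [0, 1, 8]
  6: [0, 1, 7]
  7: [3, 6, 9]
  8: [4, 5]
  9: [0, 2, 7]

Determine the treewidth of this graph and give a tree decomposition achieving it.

Each bag holds 3 vertices, so the decomposition has width 2, which upper-bounds the treewidth. The edges 8–4–1–5–8 form a cycle, so G is not a tree and its treewidth is at least 2. Therefore the treewidth is 2.

Treewidth 2.
One such decomposition:
Bags: B1 = {4, 5, 8}  B2 = {1, 4, 5}  B3 = {0, 1, 5}  B4 = {0, 1, 6}  B5 = {0, 6, 9}  B6 = {6, 7, 9}  B7 = {2, 7, 9}  B8 = {2, 3, 7}
Tree: B1–B2, B2–B3, B3–B4, B4–B5, B5–B6, B6–B7, B7–B8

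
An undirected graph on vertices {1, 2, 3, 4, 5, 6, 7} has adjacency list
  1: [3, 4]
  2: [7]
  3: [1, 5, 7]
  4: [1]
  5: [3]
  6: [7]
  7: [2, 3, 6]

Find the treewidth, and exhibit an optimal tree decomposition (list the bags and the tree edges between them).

Each bag holds 2 vertices, so the decomposition has width 1, which upper-bounds the treewidth. Any graph with an edge has treewidth ≥ 1, and G has the edge 3–5. Therefore the treewidth is 1.

Treewidth 1.
Bags: B1 = {3, 5}  B2 = {3, 7}  B3 = {1, 3}  B4 = {2, 7}  B5 = {6, 7}  B6 = {1, 4}
Tree: B1–B2, B2–B3, B2–B4, B4–B5, B3–B6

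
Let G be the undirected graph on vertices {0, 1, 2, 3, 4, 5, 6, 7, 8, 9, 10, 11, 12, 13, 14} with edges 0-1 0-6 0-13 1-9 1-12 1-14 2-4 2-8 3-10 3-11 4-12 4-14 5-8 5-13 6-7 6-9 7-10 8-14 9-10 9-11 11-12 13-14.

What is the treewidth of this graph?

3

A width-3 tree decomposition is:
Bags: B1 = {3, 6, 7, 10}  B2 = {3, 6, 9, 10}  B3 = {3, 6, 9, 11}  B4 = {0, 6, 9, 11}  B5 = {0, 1, 9, 11}  B6 = {0, 1, 11, 12}  B7 = {0, 1, 12, 13}  B8 = {1, 12, 13, 14}  B9 = {4, 12, 13, 14}  B10 = {4, 5, 13, 14}  B11 = {4, 5, 8, 14}  B12 = {2, 4, 5, 8}
Tree: B1–B2, B2–B3, B3–B4, B4–B5, B5–B6, B6–B7, B7–B8, B8–B9, B9–B10, B10–B11, B11–B12
The largest bag has 4 vertices, giving width 3; this decomposition certifies tw(G) ≤ 3. For the lower bound: the 4 vertex sets {3,7,10}, {6}, {9}, {0,1,11,12} are disjoint, each induces a connected subgraph, and every pair is joined by at least one edge of G. Contracting each set to a single vertex therefore yields K_{4} as a minor, and since treewidth is minor-monotone, tw(G) ≥ tw(K_{4}) = 3. The upper and lower bounds meet at 3, so that is the treewidth.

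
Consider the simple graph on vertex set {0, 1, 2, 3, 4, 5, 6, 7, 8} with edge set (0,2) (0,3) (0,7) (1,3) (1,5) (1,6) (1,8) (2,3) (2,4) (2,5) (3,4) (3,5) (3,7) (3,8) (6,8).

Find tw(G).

A width-2 tree decomposition is:
Bags: B1 = {2, 3, 5}  B2 = {2, 3, 4}  B3 = {1, 3, 5}  B4 = {0, 2, 3}  B5 = {0, 3, 7}  B6 = {1, 3, 8}  B7 = {1, 6, 8}
Tree: B1–B2, B1–B3, B1–B4, B4–B5, B3–B6, B6–B7
Every bag has size at most 3, so the width is 3 − 1 = 2 and tw(G) ≤ 2. Conversely, {1, 3, 8} is a clique of size 3, and the vertices of any clique must share a bag in every tree decomposition; so some bag has ≥ 3 vertices and tw(G) ≥ 2. The upper and lower bounds meet at 2, so that is the treewidth.

2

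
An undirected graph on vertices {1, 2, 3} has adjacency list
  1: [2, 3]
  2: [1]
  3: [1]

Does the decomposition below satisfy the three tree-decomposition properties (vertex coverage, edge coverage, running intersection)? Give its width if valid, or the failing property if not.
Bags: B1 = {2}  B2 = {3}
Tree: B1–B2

No — vertex 1 appears in no bag.

A tree decomposition must satisfy three properties: every vertex lies in some bag; for every edge, both endpoints lie together in some bag; and for every vertex, the bags containing it form a connected subtree. Here vertex 1 appears in no bag, so the decomposition is invalid.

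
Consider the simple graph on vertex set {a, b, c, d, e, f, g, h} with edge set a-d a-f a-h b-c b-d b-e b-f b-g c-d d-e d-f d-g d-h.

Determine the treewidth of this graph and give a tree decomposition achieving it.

Treewidth 2.
One such decomposition:
Bags: B1 = {b, d, g}  B2 = {b, d, e}  B3 = {b, d, f}  B4 = {b, c, d}  B5 = {a, d, f}  B6 = {a, d, h}
Tree: B1–B2, B2–B3, B2–B4, B3–B5, B5–B6

Every bag has size at most 3, so the width is 3 − 1 = 2 and tw(G) ≤ 2. On the other hand G contains the 3-clique {a, d, h}. A clique must lie in a single bag of any decomposition, so no decomposition can have width below 2. The upper and lower bounds meet at 2, so that is the treewidth.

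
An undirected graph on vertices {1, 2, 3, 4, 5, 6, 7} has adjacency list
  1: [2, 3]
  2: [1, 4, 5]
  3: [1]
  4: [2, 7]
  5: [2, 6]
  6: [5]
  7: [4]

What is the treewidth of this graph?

1

A width-1 tree decomposition is:
Bags: B1 = {1, 2}  B2 = {2, 4}  B3 = {2, 5}  B4 = {4, 7}  B5 = {5, 6}  B6 = {1, 3}
Tree: B1–B2, B2–B3, B2–B4, B3–B5, B1–B6
The largest bag has 2 vertices, giving width 1; this decomposition certifies tw(G) ≤ 1. G has an edge, so its treewidth is at least 1. Hence tw(G) = 1 exactly.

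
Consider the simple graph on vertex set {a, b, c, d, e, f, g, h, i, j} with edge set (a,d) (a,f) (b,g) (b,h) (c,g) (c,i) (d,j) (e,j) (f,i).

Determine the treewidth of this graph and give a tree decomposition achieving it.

Every bag has size at most 2, so the width is 2 − 1 = 1 and tw(G) ≤ 1. Since G has at least one edge (e.g. e–j), it is not an edgeless graph, so tw(G) ≥ 1. Hence tw(G) = 1 exactly.

Treewidth 1.
One optimal decomposition is:
Bags: B1 = {e, j}  B2 = {d, j}  B3 = {a, d}  B4 = {a, f}  B5 = {f, i}  B6 = {c, i}  B7 = {c, g}  B8 = {b, g}  B9 = {b, h}
Tree: B1–B2, B2–B3, B3–B4, B4–B5, B5–B6, B6–B7, B7–B8, B8–B9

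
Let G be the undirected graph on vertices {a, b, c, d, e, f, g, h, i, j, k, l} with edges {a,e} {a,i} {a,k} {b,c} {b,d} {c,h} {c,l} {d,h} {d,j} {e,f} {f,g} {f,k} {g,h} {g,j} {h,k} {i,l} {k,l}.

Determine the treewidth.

A width-3 tree decomposition is:
Bags: B1 = {b, c, d, j}  B2 = {c, d, h, j}  B3 = {c, g, h, j}  B4 = {c, g, h, l}  B5 = {g, h, k, l}  B6 = {f, g, k, l}  B7 = {f, i, k, l}  B8 = {a, f, i, k}  B9 = {a, e, f, i}
Tree: B1–B2, B2–B3, B3–B4, B4–B5, B5–B6, B6–B7, B7–B8, B8–B9
Each bag holds 4 vertices, so the decomposition has width 3, which upper-bounds the treewidth. For the lower bound: the 4 vertex sets {b,d,j}, {c}, {h}, {f,g,k,l} are disjoint, each induces a connected subgraph, and every pair is joined by at least one edge of G. Contracting each set to a single vertex therefore yields K_{4} as a minor, and since treewidth is minor-monotone, tw(G) ≥ tw(K_{4}) = 3. Therefore the treewidth is 3.

3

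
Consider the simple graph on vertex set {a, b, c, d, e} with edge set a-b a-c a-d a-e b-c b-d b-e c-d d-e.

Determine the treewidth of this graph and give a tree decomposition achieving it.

The largest bag has 4 vertices, giving width 3; this decomposition certifies tw(G) ≤ 3. Conversely, {a, b, d, e} is a clique of size 4, and the vertices of any clique must share a bag in every tree decomposition; so some bag has ≥ 4 vertices and tw(G) ≥ 3. Therefore the treewidth is 3.

Treewidth 3.
One such decomposition:
Bags: B1 = {a, b, d, e}  B2 = {a, b, c, d}
Tree: B1–B2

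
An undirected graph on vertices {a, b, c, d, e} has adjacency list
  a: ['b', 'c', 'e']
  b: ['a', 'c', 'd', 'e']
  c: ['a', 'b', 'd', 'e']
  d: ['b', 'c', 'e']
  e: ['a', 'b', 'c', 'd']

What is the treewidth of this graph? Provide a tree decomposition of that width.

Treewidth 3.
One such decomposition:
Bags: B1 = {a, b, c, e}  B2 = {b, c, d, e}
Tree: B1–B2

The largest bag has 4 vertices, giving width 3; this decomposition certifies tw(G) ≤ 3. For the lower bound, the 4 vertices {b, c, d, e} are pairwise adjacent, and any tree decomposition puts a clique entirely inside one bag — forcing width ≥ 3. Hence tw(G) = 3 exactly.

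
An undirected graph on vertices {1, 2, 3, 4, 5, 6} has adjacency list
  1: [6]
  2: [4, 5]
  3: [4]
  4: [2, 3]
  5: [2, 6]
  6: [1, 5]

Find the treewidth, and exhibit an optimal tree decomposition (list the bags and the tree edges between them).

Each bag holds 2 vertices, so the decomposition has width 1, which upper-bounds the treewidth. Any graph with an edge has treewidth ≥ 1, and G has the edge 3–4. The upper and lower bounds meet at 1, so that is the treewidth.

Treewidth 1.
Bags: B1 = {3, 4}  B2 = {2, 4}  B3 = {2, 5}  B4 = {5, 6}  B5 = {1, 6}
Tree: B1–B2, B2–B3, B3–B4, B4–B5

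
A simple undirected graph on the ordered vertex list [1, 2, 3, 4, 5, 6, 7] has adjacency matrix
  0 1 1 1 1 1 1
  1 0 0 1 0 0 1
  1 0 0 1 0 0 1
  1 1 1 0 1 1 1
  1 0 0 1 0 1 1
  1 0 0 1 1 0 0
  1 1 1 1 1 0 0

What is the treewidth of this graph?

3

A width-3 tree decomposition is:
Bags: B1 = {1, 3, 4, 7}  B2 = {1, 4, 5, 7}  B3 = {1, 2, 4, 7}  B4 = {1, 4, 5, 6}
Tree: B1–B2, B2–B3, B2–B4
Each bag holds 4 vertices, so the decomposition has width 3, which upper-bounds the treewidth. For the lower bound, the 4 vertices {1, 4, 5, 6} are pairwise adjacent, and any tree decomposition puts a clique entirely inside one bag — forcing width ≥ 3. The upper and lower bounds meet at 3, so that is the treewidth.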